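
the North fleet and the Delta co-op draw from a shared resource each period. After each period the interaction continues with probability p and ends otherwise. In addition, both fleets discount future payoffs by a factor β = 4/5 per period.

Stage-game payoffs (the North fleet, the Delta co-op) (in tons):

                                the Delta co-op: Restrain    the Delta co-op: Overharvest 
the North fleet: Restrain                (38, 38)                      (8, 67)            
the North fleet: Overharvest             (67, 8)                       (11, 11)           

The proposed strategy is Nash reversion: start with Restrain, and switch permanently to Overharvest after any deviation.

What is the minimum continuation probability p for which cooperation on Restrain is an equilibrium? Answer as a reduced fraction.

145/224

With continuation probability p and discount β, the effective per-period discount factor is βp.
Grim-trigger IC: βp ≥ (67−38)/(67−11) = 29/56.
So p ≥ (29/56)/(4/5) = 145/224.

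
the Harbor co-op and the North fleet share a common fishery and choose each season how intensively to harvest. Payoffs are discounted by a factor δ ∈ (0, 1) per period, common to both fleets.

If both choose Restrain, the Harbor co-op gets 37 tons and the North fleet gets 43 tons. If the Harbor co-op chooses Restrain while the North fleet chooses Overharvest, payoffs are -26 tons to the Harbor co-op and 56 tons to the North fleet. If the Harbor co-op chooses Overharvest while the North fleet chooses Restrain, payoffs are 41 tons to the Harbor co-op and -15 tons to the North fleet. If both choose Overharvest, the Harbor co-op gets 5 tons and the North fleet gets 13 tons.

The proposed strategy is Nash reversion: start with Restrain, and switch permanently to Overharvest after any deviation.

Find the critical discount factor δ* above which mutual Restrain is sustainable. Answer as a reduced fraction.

the Harbor co-op: cooperation gives 37 each period; deviation gives 41 once then 5 forever.
  37/(1−δ) ≥ 41 + 5δ/(1−δ) ⇒ δ ≥ 4/36 = 1/9.
the North fleet: cooperation gives 43 each period; deviation gives 56 once then 13 forever.
  δ ≥ 13/43.
Both must hold, so the binding constraint is the North fleet's: δ ≥ 13/43.

13/43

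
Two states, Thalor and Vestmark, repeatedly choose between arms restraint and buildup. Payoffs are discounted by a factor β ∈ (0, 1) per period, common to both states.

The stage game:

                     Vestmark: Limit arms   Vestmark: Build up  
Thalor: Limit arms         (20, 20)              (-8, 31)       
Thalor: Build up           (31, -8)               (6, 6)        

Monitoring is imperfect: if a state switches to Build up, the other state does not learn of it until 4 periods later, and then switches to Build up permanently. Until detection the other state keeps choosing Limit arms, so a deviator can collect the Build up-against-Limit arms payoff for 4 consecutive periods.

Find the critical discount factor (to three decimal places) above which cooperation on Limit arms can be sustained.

Deviating for the 4 undetected periods gains 31−20 = 11 per period over cooperation, then loses 20−6 = 14 per period forever once punishment starts.
Gain: 11(1 + β + … + β^3); loss: 14·β^4/(1−β).
No profitable deviation ⇔ 11(1−β^4) ≤ 14·β^4, i.e. β^4 ≥ 11/(11+14) = 11/25.
Hence β ≥ (11/25)^(1/4) ≈ 0.814.

0.814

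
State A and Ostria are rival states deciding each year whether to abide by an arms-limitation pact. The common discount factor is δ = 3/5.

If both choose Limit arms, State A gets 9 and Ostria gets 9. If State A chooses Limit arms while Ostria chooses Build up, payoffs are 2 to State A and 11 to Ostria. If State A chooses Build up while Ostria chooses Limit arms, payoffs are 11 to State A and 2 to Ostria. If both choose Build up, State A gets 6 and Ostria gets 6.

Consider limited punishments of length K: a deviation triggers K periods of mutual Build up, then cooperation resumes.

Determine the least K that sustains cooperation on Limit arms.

2

Need Σ_{k=1}^{K} δ^k ≥ (11−9)/(9−6) = 0.6667 at δ = 3/5.
At K = 1 the sum is 0.6000 < 0.6667; at K = 2 it is 0.9600 ≥ 0.6667.
So the minimum punishment length is K = 2.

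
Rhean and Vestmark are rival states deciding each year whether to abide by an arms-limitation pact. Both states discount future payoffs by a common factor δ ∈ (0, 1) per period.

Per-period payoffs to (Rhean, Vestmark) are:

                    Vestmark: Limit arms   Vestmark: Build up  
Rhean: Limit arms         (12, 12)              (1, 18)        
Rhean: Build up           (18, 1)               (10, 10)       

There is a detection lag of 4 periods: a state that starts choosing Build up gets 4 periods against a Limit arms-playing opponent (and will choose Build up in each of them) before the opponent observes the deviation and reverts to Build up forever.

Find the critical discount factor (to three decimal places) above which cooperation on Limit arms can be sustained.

0.931

A deviator earns 18 for 4 periods, then 10 forever; cooperating earns 12 forever. Multiplying the IC by (1−δ):
12 ≥ 18(1−δ^4) + 10δ^4, so 8·δ^4 ≥ 6 and δ^4 ≥ 3/4.
δ ≥ (3/4)^(1/4) ≈ 0.931.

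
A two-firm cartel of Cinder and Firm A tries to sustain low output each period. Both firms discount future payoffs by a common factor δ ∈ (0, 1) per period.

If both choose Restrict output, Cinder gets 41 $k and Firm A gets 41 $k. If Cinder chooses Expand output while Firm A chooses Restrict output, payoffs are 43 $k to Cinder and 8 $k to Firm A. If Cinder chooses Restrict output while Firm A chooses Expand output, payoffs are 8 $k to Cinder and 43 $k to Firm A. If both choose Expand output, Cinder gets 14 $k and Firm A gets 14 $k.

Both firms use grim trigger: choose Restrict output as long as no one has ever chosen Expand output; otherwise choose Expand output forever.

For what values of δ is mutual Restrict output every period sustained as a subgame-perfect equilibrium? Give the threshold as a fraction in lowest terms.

2/29

Under grim trigger the critical discount factor is (T−C)/(T−P) with T = 43, C = 41, P = 14.
δ* = (43−41)/(43−14) = 2/29.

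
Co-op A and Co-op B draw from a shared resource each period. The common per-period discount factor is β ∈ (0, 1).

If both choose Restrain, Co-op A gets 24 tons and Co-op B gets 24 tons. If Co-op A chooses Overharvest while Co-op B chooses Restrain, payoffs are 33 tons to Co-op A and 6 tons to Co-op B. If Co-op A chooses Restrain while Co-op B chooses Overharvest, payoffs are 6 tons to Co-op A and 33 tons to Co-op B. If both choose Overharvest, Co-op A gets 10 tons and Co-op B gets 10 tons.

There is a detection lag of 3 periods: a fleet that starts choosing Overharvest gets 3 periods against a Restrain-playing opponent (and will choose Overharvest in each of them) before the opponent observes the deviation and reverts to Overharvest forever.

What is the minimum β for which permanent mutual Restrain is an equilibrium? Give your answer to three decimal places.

0.731

The best deviation is to choose Overharvest for all 3 undetected periods, earning 33 each, then 10 forever once detected.
Deviation value: 33(1−β^3)/(1−β) + 10β^3/(1−β); cooperation value: 24/(1−β).
IC: 24 ≥ 33(1−β^3) + 10β^3 = 33 − 23β^3.
So β^3 ≥ 9/23, giving β ≥ (9/23)^(1/3) ≈ 0.731.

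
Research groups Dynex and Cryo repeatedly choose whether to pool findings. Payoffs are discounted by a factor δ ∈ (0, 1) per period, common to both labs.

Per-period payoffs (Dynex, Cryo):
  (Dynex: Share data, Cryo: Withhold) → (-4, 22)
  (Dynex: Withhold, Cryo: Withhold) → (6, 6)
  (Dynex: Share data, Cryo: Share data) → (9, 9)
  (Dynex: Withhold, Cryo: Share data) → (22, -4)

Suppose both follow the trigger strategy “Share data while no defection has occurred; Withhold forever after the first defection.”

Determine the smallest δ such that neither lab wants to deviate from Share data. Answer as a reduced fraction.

13/16

Cooperation forever yields 9 each period: 9/(1−δ).
Deviating yields 22 once, then 6 forever: 22 + 6δ/(1−δ).
No profitable deviation requires 9/(1−δ) ≥ 22 + 6δ/(1−δ).
Multiplying by (1−δ): 9 ≥ 22(1−δ) + 6δ = 22 − 16δ.
So 16δ ≥ 13, i.e. δ ≥ 13/16.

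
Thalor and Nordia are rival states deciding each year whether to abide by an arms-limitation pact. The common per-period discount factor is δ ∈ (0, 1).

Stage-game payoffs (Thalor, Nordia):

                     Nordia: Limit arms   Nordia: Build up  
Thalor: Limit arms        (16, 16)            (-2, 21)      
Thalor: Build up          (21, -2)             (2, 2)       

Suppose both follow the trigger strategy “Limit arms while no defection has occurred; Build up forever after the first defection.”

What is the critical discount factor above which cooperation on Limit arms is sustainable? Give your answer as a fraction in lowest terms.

5/19

One-period gain from deviating is 21 − 16 = 5. The loss is 16 − 2 = 14 in every subsequent period, with present value 14·δ/(1−δ).
Deviation is unprofitable when 14·δ/(1−δ) ≥ 5, i.e. δ/(1−δ) ≥ 5/14.
Equivalently δ ≥ 5/(5+14) = 5/19.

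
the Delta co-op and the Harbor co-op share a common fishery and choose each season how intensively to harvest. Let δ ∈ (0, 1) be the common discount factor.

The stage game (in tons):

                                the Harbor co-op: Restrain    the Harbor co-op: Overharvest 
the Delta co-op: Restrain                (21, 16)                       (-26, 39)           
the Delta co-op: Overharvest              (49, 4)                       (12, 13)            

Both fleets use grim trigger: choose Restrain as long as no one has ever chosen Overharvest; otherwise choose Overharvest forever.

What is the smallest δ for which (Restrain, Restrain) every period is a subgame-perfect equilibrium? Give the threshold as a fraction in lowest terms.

23/26

the Delta co-op's threshold: (49−21)/(49−12) = 28/37.
the Harbor co-op's threshold: (39−16)/(39−13) = 23/26.
28/37 < 23/26, so the Harbor co-op binds and δ* = 23/26.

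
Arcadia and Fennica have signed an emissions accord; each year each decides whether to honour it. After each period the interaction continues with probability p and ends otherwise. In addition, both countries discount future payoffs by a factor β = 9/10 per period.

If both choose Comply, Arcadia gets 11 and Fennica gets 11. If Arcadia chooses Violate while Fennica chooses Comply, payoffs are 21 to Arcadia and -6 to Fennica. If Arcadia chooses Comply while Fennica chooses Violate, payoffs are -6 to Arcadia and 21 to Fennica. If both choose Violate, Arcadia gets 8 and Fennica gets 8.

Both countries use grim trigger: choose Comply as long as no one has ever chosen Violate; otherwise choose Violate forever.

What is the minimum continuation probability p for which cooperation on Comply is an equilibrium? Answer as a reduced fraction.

With continuation probability p and discount β, the effective per-period discount factor is βp.
Grim-trigger IC: βp ≥ (21−11)/(21−8) = 10/13.
So p ≥ (10/13)/(9/10) = 100/117.

100/117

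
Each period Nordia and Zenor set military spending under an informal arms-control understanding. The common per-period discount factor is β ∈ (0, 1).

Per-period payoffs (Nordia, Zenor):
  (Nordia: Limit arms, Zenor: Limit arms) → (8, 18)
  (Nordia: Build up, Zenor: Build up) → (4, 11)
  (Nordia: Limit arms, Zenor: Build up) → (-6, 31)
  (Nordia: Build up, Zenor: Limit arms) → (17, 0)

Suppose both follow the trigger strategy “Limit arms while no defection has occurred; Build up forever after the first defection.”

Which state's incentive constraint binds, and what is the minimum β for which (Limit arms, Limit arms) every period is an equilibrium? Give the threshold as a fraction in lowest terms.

Nordia; β ≥ 9/13

For Nordia: deviation gain 17−8 = 9, per-period punishment loss 8−4 = 4. IC gives β ≥ 9/13.
For Zenor: gain 13, loss 7 per period, so β ≥ 13/20.
The tighter constraint is Nordia's, so cooperation needs β ≥ 9/13.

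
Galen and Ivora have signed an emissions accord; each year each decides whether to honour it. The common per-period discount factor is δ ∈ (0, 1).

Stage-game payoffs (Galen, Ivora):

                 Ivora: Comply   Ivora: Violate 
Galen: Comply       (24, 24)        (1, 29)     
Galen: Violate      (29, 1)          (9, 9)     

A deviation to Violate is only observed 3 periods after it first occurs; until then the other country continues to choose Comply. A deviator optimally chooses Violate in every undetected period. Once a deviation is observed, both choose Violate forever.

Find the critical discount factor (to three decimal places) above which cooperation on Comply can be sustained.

A deviator earns 29 for 3 periods, then 9 forever; cooperating earns 24 forever. Multiplying the IC by (1−δ):
24 ≥ 29(1−δ^3) + 9δ^3, so 20·δ^3 ≥ 5 and δ^3 ≥ 1/4.
δ ≥ (1/4)^(1/3) ≈ 0.630.

0.630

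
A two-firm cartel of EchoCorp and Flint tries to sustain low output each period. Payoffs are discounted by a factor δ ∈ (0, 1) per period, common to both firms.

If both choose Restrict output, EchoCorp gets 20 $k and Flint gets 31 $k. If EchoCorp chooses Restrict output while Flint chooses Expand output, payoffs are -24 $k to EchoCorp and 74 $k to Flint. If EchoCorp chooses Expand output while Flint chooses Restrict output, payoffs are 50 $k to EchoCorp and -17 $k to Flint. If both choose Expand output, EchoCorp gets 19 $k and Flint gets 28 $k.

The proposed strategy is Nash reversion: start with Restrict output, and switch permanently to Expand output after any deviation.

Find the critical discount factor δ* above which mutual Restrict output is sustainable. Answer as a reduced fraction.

30/31

EchoCorp's threshold: (50−20)/(50−19) = 30/31.
Flint's threshold: (74−31)/(74−28) = 43/46.
30/31 > 43/46, so EchoCorp binds and δ* = 30/31.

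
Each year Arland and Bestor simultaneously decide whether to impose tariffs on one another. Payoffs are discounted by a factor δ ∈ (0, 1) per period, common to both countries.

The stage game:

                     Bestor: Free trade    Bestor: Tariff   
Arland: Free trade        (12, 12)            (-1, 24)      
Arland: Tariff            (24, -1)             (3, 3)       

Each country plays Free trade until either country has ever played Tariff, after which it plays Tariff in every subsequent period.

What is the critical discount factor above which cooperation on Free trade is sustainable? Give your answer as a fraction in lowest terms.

4/7

Cooperation forever yields 12 each period: 12/(1−δ).
Deviating yields 24 once, then 3 forever: 24 + 3δ/(1−δ).
No profitable deviation requires 12/(1−δ) ≥ 24 + 3δ/(1−δ).
Multiplying by (1−δ): 12 ≥ 24(1−δ) + 3δ = 24 − 21δ.
So 21δ ≥ 12, i.e. δ ≥ 12/21 = 4/7.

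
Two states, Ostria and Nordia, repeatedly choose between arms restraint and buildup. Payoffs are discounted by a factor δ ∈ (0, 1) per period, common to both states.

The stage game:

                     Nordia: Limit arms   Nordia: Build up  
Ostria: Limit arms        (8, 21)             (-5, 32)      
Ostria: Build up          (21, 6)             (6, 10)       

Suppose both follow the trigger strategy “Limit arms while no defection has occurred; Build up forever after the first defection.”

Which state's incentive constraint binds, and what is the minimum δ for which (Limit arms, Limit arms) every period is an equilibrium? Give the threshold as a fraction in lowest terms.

Ostria's threshold: (21−8)/(21−6) = 13/15.
Nordia's threshold: (32−21)/(32−10) = 1/2.
13/15 > 1/2, so Ostria binds and δ* = 13/15.

Ostria; δ ≥ 13/15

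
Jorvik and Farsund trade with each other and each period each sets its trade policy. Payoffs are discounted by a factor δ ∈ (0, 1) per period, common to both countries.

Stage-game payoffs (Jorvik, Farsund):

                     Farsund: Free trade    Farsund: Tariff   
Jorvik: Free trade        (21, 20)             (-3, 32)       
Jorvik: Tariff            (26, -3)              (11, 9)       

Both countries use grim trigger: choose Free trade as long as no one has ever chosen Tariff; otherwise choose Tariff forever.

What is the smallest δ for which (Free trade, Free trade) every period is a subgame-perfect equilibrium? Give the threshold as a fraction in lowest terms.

12/23

For Jorvik: deviation gain 26−21 = 5, per-period punishment loss 21−11 = 10. IC gives δ ≥ 5/15 = 1/3.
For Farsund: gain 12, loss 11 per period, so δ ≥ 12/23.
The tighter constraint is Farsund's, so cooperation needs δ ≥ 12/23.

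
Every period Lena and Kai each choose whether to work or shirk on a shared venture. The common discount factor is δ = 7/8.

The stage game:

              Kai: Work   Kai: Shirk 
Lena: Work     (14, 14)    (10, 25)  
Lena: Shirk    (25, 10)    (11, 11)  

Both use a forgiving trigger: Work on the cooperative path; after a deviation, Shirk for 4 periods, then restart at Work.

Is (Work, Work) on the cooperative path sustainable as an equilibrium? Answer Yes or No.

No

A one-shot deviation gives 25 now, then 11 for 4 periods, then back to 14.
Gain from deviating: (25−14) today; loss: (14−11) in each of the next 4 periods.
No-deviation condition: (14−11)(δ+…+δ^4) ≥ 25−14, i.e. δ+…+δ^4 ≥ 11/3.
At δ = 7/8: δ+…+δ^4 = 2.8967 < 3.6667.
So cooperation is not sustainable.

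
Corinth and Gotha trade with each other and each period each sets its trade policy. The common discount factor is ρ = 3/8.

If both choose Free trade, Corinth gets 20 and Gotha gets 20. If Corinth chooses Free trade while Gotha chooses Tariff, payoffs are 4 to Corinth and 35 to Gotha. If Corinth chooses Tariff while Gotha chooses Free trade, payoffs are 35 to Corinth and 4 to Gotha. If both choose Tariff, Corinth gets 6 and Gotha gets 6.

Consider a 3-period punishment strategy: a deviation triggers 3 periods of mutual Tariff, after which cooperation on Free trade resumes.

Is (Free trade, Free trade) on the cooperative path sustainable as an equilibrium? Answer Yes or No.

IC: ρ+…+ρ^3 ≥ (35−20)/(20−6) = 15/14.
At ρ = 3/8: partial sum = 0.5684 < 1.0714. Cooperation not sustainable.

No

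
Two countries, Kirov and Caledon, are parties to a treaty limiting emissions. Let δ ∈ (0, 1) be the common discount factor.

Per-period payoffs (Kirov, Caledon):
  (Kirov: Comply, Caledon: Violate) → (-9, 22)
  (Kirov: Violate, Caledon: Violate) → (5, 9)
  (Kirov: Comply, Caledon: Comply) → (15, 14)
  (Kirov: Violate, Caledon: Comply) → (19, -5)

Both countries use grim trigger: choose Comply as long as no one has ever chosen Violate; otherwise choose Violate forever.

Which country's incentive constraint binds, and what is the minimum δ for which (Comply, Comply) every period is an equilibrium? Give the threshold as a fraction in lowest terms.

Caledon; δ ≥ 8/13

For Kirov: deviation gain 19−15 = 4, per-period punishment loss 15−5 = 10. IC gives δ ≥ 4/14 = 2/7.
For Caledon: gain 8, loss 5 per period, so δ ≥ 8/13.
The tighter constraint is Caledon's, so cooperation needs δ ≥ 8/13.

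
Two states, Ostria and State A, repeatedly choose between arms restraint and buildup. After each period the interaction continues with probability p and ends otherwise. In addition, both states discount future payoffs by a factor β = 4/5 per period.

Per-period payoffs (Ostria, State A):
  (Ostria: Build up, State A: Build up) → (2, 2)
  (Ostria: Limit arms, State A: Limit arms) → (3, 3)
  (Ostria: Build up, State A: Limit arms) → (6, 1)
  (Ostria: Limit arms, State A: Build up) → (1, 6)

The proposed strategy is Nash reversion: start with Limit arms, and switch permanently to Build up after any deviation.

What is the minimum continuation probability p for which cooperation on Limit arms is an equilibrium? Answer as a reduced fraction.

15/16

With continuation probability p and discount β, the effective per-period discount factor is βp.
Grim-trigger IC: βp ≥ (6−3)/(6−2) = 3/4.
So p ≥ (3/4)/(4/5) = 15/16.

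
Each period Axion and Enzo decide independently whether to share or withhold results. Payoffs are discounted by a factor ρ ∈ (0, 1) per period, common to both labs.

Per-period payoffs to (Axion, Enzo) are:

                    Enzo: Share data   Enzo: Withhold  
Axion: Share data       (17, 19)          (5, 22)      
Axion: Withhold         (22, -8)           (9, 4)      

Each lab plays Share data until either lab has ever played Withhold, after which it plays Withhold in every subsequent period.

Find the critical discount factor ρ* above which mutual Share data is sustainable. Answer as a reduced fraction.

5/13

Axion's threshold: (22−17)/(22−9) = 5/13.
Enzo's threshold: (22−19)/(22−4) = 1/6.
5/13 > 1/6, so Axion binds and ρ* = 5/13.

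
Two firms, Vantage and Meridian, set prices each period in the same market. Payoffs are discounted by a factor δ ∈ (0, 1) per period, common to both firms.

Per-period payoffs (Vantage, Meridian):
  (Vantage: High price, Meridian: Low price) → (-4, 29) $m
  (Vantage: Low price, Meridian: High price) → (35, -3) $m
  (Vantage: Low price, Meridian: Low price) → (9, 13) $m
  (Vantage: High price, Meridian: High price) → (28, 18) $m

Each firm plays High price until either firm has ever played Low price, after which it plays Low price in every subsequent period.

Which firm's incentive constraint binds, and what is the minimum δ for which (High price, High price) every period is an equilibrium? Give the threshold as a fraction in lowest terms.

Meridian; δ ≥ 11/16

For Vantage: deviation gain 35−28 = 7, per-period punishment loss 28−9 = 19. IC gives δ ≥ 7/26.
For Meridian: gain 11, loss 5 per period, so δ ≥ 11/16.
The tighter constraint is Meridian's, so cooperation needs δ ≥ 11/16.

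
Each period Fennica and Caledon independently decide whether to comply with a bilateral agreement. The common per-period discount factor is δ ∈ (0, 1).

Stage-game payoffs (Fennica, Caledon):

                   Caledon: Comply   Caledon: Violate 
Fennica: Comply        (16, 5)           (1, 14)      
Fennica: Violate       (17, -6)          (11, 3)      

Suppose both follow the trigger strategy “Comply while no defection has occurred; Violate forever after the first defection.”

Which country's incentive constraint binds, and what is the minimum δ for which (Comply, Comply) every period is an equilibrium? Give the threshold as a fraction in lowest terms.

Fennica's threshold: (17−16)/(17−11) = 1/6.
Caledon's threshold: (14−5)/(14−3) = 9/11.
1/6 < 9/11, so Caledon binds and δ* = 9/11.

Caledon; δ ≥ 9/11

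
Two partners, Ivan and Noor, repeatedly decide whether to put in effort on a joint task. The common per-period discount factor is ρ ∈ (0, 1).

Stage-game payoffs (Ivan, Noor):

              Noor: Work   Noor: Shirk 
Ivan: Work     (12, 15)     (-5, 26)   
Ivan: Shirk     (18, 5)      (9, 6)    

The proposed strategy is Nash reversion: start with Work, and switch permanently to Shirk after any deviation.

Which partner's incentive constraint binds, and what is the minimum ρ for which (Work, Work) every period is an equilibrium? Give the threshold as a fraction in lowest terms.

For Ivan: deviation gain 18−12 = 6, per-period punishment loss 12−9 = 3. IC gives ρ ≥ 6/9 = 2/3.
For Noor: gain 11, loss 9 per period, so ρ ≥ 11/20.
The tighter constraint is Ivan's, so cooperation needs ρ ≥ 2/3.

Ivan; ρ ≥ 2/3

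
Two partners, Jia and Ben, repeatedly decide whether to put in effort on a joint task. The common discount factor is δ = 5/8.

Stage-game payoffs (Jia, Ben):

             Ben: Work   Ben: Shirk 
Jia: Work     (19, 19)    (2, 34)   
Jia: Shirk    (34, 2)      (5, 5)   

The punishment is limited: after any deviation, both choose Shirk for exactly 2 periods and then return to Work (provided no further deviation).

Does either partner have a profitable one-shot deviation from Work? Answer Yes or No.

A one-shot deviation gives 34 now, then 5 for 2 periods, then back to 19.
Gain from deviating: (34−19) today; loss: (19−5) in each of the next 2 periods.
No-deviation condition: (19−5)(δ+…+δ^2) ≥ 34−19, i.e. δ+…+δ^2 ≥ 15/14.
At δ = 5/8: δ+…+δ^2 = 1.0156 < 1.0714.
So cooperation is not sustainable.

Yes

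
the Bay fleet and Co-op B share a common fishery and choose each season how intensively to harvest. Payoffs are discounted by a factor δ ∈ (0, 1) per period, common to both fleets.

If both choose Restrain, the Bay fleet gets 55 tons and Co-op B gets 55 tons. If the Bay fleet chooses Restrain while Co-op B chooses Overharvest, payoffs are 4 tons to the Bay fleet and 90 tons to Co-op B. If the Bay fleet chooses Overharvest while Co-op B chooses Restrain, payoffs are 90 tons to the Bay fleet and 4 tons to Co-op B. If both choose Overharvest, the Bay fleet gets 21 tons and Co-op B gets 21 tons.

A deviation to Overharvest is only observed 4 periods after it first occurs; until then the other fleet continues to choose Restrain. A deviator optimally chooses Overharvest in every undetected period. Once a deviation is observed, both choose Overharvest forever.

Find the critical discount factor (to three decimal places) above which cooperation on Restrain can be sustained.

0.844

A deviator earns 90 for 4 periods, then 21 forever; cooperating earns 55 forever. Multiplying the IC by (1−δ):
55 ≥ 90(1−δ^4) + 21δ^4, so 69·δ^4 ≥ 35 and δ^4 ≥ 35/69.
δ ≥ (35/69)^(1/4) ≈ 0.844.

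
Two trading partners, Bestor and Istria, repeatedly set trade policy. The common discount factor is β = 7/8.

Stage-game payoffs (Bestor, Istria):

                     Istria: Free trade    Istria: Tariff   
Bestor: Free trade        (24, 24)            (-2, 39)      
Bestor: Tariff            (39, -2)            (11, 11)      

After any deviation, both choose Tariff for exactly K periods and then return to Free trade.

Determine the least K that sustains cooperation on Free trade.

2

Need Σ_{k=1}^{K} β^k ≥ (39−24)/(24−11) = 1.1538 at β = 7/8.
At K = 1 the sum is 0.8750 < 1.1538; at K = 2 it is 1.6406 ≥ 1.1538.
So the minimum punishment length is K = 2.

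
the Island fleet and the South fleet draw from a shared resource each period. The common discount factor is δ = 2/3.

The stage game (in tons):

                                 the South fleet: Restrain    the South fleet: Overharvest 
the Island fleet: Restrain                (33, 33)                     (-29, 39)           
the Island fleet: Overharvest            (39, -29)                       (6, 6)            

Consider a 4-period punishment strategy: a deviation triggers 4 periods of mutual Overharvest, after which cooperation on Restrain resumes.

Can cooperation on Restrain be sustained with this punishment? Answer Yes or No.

Yes

A one-shot deviation gives 39 now, then 6 for 4 periods, then back to 33.
Gain from deviating: (39−33) today; loss: (33−6) in each of the next 4 periods.
No-deviation condition: (33−6)(δ+…+δ^4) ≥ 39−33, i.e. δ+…+δ^4 ≥ 2/9.
At δ = 2/3: δ+…+δ^4 = 1.6049 ≥ 0.2222.
So cooperation is sustainable.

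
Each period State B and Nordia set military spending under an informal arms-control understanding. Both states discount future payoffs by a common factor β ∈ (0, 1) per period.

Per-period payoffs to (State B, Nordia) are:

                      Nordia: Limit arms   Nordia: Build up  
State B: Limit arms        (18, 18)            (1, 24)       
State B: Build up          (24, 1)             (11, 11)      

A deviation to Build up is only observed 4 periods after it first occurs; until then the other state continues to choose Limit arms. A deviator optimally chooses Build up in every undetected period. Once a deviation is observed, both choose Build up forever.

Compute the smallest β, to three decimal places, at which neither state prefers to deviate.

0.824

A deviator earns 24 for 4 periods, then 11 forever; cooperating earns 18 forever. Multiplying the IC by (1−β):
18 ≥ 24(1−β^4) + 11β^4, so 13·β^4 ≥ 6 and β^4 ≥ 6/13.
β ≥ (6/13)^(1/4) ≈ 0.824.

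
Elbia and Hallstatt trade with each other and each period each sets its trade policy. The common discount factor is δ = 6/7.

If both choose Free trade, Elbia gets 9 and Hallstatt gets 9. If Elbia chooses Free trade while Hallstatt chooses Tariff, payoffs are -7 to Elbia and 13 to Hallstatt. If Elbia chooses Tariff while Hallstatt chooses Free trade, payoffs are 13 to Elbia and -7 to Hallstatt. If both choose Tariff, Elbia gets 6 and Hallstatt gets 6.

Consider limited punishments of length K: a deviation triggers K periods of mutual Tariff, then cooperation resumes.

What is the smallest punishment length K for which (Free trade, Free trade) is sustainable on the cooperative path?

Need Σ_{k=1}^{K} δ^k ≥ (13−9)/(9−6) = 1.3333 at δ = 6/7.
At K = 1 the sum is 0.8571 < 1.3333; at K = 2 it is 1.5918 ≥ 1.3333.
So the minimum punishment length is K = 2.

2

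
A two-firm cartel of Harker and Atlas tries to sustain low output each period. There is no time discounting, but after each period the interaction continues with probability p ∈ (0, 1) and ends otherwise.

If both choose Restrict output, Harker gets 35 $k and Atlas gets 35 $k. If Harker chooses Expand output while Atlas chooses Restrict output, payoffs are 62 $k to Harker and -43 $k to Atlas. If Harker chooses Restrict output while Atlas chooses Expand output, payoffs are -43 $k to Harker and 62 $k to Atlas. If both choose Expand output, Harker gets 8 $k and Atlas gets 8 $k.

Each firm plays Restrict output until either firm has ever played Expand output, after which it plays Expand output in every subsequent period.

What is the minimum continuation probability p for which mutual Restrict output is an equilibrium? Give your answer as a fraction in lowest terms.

1/2

With no time discounting, the continuation probability p plays the role of the discount factor.
Grim-trigger IC: 35/(1−p) ≥ 62 + 8p/(1−p) ⇒ p ≥ (62−35)/(62−8) = 1/2.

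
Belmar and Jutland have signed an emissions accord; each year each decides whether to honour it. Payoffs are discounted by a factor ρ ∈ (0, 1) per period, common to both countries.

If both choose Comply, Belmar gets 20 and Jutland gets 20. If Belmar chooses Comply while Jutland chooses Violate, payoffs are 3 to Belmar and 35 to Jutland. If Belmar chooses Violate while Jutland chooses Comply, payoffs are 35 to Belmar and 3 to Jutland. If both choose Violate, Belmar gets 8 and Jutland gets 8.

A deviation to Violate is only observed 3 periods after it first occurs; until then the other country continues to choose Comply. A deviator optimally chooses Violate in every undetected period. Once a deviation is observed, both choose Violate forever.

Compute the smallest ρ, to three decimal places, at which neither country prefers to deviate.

Deviating for the 3 undetected periods gains 35−20 = 15 per period over cooperation, then loses 20−8 = 12 per period forever once punishment starts.
Gain: 15(1 + ρ + … + ρ^2); loss: 12·ρ^3/(1−ρ).
No profitable deviation ⇔ 15(1−ρ^3) ≤ 12·ρ^3, i.e. ρ^3 ≥ 15/(15+12) = 5/9.
Hence ρ ≥ (5/9)^(1/3) ≈ 0.822.

0.822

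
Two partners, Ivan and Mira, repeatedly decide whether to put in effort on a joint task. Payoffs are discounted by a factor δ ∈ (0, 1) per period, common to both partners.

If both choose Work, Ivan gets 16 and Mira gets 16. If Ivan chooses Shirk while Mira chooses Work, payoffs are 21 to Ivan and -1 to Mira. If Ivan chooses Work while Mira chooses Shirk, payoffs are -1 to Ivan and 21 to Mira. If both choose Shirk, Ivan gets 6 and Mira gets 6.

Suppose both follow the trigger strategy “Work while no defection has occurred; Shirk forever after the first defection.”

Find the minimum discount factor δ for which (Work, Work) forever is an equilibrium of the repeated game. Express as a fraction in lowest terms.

One-period gain from deviating is 21 − 16 = 5. The loss is 16 − 6 = 10 in every subsequent period, with present value 10·δ/(1−δ).
Deviation is unprofitable when 10·δ/(1−δ) ≥ 5, i.e. δ/(1−δ) ≥ 1/2.
Equivalently δ ≥ 5/(5+10) = 1/3.

1/3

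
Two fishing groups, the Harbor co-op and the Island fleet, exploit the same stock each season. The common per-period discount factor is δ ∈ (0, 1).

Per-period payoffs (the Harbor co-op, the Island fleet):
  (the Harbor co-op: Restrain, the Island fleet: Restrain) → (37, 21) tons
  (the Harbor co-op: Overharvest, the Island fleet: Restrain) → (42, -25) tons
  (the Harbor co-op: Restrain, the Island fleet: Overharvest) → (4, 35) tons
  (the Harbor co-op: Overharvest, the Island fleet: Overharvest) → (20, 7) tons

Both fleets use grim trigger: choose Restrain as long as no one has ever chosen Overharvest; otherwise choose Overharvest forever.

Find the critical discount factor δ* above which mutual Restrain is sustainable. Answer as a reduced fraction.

1/2

the Harbor co-op's threshold: (42−37)/(42−20) = 5/22.
the Island fleet's threshold: (35−21)/(35−7) = 1/2.
5/22 < 1/2, so the Island fleet binds and δ* = 1/2.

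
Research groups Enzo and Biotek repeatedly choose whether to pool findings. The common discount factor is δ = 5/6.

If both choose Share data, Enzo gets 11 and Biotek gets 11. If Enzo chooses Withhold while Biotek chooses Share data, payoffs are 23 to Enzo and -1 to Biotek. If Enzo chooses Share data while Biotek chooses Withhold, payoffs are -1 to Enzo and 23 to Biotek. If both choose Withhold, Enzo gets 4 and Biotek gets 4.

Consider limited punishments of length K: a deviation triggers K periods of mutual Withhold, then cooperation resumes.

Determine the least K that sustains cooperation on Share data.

IC: δ(1−δ^K)/(1−δ) ≥ (23−11)/(11−4) = 12/7.
With δ = 5/6: need 1 − δ^K ≥ 12/7·(1−5/6)/(5/6), i.e. δ^K ≤ 0.6571.
Since (5/6)^2 = 0.6944 and (5/6)^3 = 0.5787, the smallest such K is 3.

3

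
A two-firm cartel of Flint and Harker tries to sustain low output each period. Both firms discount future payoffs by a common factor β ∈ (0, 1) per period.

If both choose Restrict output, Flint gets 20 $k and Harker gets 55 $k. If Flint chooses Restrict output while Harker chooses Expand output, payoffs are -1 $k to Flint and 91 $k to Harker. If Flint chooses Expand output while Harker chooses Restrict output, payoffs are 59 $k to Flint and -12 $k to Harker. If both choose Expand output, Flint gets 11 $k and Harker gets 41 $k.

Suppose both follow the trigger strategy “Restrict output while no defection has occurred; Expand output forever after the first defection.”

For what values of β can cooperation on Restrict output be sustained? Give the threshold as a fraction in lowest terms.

Flint's threshold: (59−20)/(59−11) = 13/16.
Harker's threshold: (91−55)/(91−41) = 18/25.
13/16 > 18/25, so Flint binds and β* = 13/16.

13/16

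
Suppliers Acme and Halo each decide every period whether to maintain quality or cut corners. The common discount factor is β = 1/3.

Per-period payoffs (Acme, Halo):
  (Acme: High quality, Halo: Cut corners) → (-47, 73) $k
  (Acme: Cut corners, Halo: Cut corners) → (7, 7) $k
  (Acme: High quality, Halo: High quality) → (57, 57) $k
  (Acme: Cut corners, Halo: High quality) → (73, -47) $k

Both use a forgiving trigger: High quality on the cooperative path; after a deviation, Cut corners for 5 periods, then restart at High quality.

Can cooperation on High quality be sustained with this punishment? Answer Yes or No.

Yes

IC: β+…+β^5 ≥ (73−57)/(57−7) = 8/25.
At β = 1/3: partial sum = 0.4979 ≥ 0.3200. Cooperation sustainable.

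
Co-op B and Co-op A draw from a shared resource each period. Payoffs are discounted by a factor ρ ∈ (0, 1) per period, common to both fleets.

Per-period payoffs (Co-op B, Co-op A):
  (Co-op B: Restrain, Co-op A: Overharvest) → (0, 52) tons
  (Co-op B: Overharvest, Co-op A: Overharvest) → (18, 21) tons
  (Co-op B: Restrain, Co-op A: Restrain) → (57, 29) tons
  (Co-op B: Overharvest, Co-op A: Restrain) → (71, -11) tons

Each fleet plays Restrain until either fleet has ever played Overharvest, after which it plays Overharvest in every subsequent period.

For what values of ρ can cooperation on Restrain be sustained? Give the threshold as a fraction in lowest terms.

Co-op B's threshold: (71−57)/(71−18) = 14/53.
Co-op A's threshold: (52−29)/(52−21) = 23/31.
14/53 < 23/31, so Co-op A binds and ρ* = 23/31.

23/31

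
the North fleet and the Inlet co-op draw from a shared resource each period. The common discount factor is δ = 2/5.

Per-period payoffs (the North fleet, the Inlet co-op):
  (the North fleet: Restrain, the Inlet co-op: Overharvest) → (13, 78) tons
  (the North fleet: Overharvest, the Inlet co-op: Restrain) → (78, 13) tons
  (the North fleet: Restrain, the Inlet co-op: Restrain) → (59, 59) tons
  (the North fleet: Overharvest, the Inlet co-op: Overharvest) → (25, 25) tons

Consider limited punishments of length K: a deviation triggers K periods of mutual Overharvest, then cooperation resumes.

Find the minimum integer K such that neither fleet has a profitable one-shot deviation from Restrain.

2

Need Σ_{k=1}^{K} δ^k ≥ (78−59)/(59−25) = 0.5588 at δ = 2/5.
At K = 1 the sum is 0.4000 < 0.5588; at K = 2 it is 0.5600 ≥ 0.5588.
So the minimum punishment length is K = 2.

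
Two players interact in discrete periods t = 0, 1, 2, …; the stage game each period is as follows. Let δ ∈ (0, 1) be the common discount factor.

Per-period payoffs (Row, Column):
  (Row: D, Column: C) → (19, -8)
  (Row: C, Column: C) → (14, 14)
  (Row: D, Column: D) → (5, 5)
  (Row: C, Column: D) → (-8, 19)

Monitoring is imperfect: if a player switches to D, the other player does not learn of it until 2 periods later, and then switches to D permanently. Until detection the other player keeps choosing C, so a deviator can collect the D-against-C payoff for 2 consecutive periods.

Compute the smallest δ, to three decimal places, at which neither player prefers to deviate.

A deviator earns 19 for 2 periods, then 5 forever; cooperating earns 14 forever. Multiplying the IC by (1−δ):
14 ≥ 19(1−δ^2) + 5δ^2, so 14·δ^2 ≥ 5 and δ^2 ≥ 5/14.
δ ≥ (5/14)^(1/2) ≈ 0.598.

0.598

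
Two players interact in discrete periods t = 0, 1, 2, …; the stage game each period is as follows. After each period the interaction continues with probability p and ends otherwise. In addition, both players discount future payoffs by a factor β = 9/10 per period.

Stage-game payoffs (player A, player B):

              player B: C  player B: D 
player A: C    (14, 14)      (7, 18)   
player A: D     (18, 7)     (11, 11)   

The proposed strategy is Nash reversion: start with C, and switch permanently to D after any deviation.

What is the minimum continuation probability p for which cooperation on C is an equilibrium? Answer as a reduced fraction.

40/63

Expected continuation weight on next period's payoff is β·p = 9/10·p, which plays the role of the discount factor.
Cooperation requires 9/10·p ≥ (18−14)/(18−11) = 4/7, hence p ≥ 40/63.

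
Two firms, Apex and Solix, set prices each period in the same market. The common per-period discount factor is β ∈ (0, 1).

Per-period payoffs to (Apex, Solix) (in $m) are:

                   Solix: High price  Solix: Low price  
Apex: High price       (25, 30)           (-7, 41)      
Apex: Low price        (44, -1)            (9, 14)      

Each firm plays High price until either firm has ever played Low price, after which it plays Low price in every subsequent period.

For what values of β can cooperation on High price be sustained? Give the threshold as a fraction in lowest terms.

19/35

Apex: cooperation gives 25 each period; deviation gives 44 once then 9 forever.
  25/(1−β) ≥ 44 + 9β/(1−β) ⇒ β ≥ 19/35.
Solix: cooperation gives 30 each period; deviation gives 41 once then 14 forever.
  β ≥ 11/27.
Both must hold, so the binding constraint is Apex's: β ≥ 19/35.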